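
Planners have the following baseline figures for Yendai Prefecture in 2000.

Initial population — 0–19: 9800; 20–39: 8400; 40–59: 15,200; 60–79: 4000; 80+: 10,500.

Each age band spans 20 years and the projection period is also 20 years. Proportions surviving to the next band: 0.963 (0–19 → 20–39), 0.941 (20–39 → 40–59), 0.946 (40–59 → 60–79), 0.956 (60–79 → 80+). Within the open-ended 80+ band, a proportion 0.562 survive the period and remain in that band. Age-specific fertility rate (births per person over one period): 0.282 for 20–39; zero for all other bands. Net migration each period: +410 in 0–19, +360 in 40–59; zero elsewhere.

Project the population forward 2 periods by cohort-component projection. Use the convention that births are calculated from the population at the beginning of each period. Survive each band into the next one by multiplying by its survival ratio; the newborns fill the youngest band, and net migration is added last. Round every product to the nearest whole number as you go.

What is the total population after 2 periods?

42016

Period 1.
Births: 8400 × 0.282 = 2369
20–39: 9800 × 0.963 = 9437
40–59: 8400 × 0.941 = 7904
60–79: 15200 × 0.946 = 14379
80+: 4000 × 0.956 + 10500 × 0.562 = 3824 + 5901 = 9725
Net migration: 0–19 + 410 → 2779; 40–59 + 360 → 8264
End of period: [2779, 9437, 8264, 14379, 9725]
Period 2.
Births: 9437 × 0.282 = 2661
20–39: 2779 × 0.963 = 2676
40–59: 9437 × 0.941 = 8880
60–79: 8264 × 0.946 = 7818
80+: 14379 × 0.956 + 9725 × 0.562 = 13746 + 5465 = 19211
Net migration: 0–19 + 410 → 3071; 40–59 + 360 → 9240
End of period: [3071, 2676, 9240, 7818, 19211]
Total after period 2: 3071 + 2676 + 9240 + 7818 + 19211 = 42016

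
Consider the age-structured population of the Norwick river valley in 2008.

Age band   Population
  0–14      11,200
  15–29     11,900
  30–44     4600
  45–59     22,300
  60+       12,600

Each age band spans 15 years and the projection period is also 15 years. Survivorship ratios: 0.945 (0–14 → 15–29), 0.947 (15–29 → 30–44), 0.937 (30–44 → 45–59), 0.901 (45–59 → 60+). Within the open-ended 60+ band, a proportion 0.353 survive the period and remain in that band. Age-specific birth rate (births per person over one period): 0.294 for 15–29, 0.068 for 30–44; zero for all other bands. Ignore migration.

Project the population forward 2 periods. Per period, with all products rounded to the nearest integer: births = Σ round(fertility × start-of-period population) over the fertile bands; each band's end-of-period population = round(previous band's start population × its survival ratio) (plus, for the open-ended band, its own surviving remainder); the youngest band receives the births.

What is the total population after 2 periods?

40608

Numbering the bands 1..5 from youngest to oldest:
— Period 1 —
Births: 11900 × 0.294 = 3499 ; 4600 × 0.068 = 313 → 3812
Band 2: 11200 × 0.945 = 10584
Band 3: 11900 × 0.947 = 11269
Band 4: 4600 × 0.937 = 4310
Band 5: 22300 × 0.901 + 12600 × 0.353 = 20092 + 4448 = 24540
End of period: [3812, 10584, 11269, 4310, 24540]
— Period 2 —
Births: 10584 × 0.294 = 3112 ; 11269 × 0.068 = 766 → 3878
Band 2: 3812 × 0.945 = 3602
Band 3: 10584 × 0.947 = 10023
Band 4: 11269 × 0.937 = 10559
Band 5: 4310 × 0.901 + 24540 × 0.353 = 3883 + 8663 = 12546
End of period: [3878, 3602, 10023, 10559, 12546]
Total after period 2: 3878 + 3602 + 10023 + 10559 + 12546 = 40608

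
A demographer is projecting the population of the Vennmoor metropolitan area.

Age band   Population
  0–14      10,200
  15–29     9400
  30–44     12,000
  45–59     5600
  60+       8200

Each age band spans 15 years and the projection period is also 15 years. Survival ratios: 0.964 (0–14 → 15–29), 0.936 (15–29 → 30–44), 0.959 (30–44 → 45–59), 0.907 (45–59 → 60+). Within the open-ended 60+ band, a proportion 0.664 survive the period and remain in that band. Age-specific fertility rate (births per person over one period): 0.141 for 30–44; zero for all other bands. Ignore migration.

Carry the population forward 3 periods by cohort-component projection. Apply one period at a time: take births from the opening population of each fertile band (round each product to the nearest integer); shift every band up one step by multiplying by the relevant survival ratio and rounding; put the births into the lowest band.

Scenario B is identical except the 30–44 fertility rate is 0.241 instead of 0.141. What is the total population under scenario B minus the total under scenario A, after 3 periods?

[period 1]
Births: 12000 × 0.141 = 1692
15–29: 10200 × 0.964 = 9833
30–44: 9400 × 0.936 = 8798
45–59: 12000 × 0.959 = 11508
60+: 5600 × 0.907 + 8200 × 0.664 = 5079 + 5445 = 10524
End of period: [1692, 9833, 8798, 11508, 10524]
[period 2]
Births: 8798 × 0.141 = 1241
15–29: 1692 × 0.964 = 1631
30–44: 9833 × 0.936 = 9204
45–59: 8798 × 0.959 = 8437
60+: 11508 × 0.907 + 10524 × 0.664 = 10438 + 6988 = 17426
End of period: [1241, 1631, 9204, 8437, 17426]
[period 3]
Births: 9204 × 0.141 = 1298
15–29: 1241 × 0.964 = 1196
30–44: 1631 × 0.936 = 1527
45–59: 9204 × 0.959 = 8827
60+: 8437 × 0.907 + 17426 × 0.664 = 7652 + 11571 = 19223
End of period: [1298, 1196, 1527, 8827, 19223]
Scenario A total after 3 periods: 32071
Scenario B projection —
[period 1]
Births: 12000 × 0.241 = 2892
15–29: 10200 × 0.964 = 9833
30–44: 9400 × 0.936 = 8798
45–59: 12000 × 0.959 = 11508
60+: 5600 × 0.907 + 8200 × 0.664 = 5079 + 5445 = 10524
End of period: [2892, 9833, 8798, 11508, 10524]
[period 2]
Births: 8798 × 0.241 = 2120
15–29: 2892 × 0.964 = 2788
30–44: 9833 × 0.936 = 9204
45–59: 8798 × 0.959 = 8437
60+: 11508 × 0.907 + 10524 × 0.664 = 10438 + 6988 = 17426
End of period: [2120, 2788, 9204, 8437, 17426]
[period 3]
Births: 9204 × 0.241 = 2218
15–29: 2120 × 0.964 = 2044
30–44: 2788 × 0.936 = 2610
45–59: 9204 × 0.959 = 8827
60+: 8437 × 0.907 + 17426 × 0.664 = 7652 + 11571 = 19223
End of period: [2218, 2044, 2610, 8827, 19223]
Scenario B total after 3 periods: 34922
Difference B − A = 34922 − 32071 = 2851

2851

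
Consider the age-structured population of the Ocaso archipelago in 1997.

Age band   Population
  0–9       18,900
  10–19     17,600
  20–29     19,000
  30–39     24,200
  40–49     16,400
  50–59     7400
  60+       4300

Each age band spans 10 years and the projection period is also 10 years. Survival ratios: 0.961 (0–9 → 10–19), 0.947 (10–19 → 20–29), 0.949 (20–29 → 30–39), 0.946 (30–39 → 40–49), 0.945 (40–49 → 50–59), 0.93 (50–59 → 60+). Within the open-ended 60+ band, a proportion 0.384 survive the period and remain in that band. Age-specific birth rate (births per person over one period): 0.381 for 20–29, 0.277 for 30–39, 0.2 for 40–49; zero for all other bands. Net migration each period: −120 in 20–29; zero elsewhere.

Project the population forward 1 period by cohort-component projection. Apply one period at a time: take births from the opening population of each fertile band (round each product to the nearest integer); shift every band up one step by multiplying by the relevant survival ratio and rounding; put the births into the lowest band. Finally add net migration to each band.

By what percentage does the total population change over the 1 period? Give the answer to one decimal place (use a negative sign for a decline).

Call the bands 1 to 7, youngest first.
After projecting period 1:
Births: 19000 × 0.381 = 7239, 24200 × 0.277 = 6703, 16400 × 0.2 = 3280 ⇒ total 17222
Band 2: 18900 × 0.961 = 18163
Band 3: 17600 × 0.947 = 16667
Band 4: 19000 × 0.949 = 18031
Band 5: 24200 × 0.946 = 22893
Band 6: 16400 × 0.945 = 15498
Band 7: 7400 × 0.93 + 4300 × 0.384 = 6882 + 1651 = 8533
Net migration: Band 3 − 120 → 16547
→ [17222, 18163, 16547, 18031, 22893, 15498, 8533]
Total: 107800 → 116887; change = 9087; percentage change = 8.4%

8.4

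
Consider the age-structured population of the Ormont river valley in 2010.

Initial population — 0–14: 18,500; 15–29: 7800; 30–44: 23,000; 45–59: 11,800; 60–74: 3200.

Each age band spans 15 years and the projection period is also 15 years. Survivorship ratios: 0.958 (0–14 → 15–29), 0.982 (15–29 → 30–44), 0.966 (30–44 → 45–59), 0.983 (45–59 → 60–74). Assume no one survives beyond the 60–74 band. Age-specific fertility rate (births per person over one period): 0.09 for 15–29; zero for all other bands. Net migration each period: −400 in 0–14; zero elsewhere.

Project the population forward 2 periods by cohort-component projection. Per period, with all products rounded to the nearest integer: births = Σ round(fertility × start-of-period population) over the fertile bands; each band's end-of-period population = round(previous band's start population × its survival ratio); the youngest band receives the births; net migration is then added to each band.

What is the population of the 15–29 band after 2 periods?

[period 1]
Births: 7800 * 0.09 = 702
15–29: 18500 * 0.958 = 17723
30–44: 7800 * 0.982 = 7660
45–59: 23000 * 0.966 = 22218
60–74: 11800 * 0.983 = 11599
Net migration: 0–14 − 400 → 302
Giving 302 / 17723 / 7660 / 22218 / 11599.
[period 2]
Births: 17723 * 0.09 = 1595
15–29: 302 * 0.958 = 289
30–44: 17723 * 0.982 = 17404
45–59: 7660 * 0.966 = 7400
60–74: 22218 * 0.983 = 21840
Net migration: 0–14 − 400 → 1195
Giving 1195 / 289 / 17404 / 7400 / 21840.

289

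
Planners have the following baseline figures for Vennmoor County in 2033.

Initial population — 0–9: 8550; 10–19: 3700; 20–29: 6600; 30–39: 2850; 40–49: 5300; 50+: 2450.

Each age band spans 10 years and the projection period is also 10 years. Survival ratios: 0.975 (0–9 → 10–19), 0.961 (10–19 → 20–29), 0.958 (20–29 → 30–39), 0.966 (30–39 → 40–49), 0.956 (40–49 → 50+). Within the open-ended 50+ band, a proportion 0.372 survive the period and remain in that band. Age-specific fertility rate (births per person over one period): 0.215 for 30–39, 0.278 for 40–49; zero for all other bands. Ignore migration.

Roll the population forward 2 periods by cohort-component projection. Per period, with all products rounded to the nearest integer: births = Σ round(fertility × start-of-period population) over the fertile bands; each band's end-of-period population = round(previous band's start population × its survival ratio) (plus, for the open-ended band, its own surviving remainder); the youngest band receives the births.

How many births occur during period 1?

2086

Period 1:
Births: 2850 × 0.215 = 613, 5300 × 0.278 = 1473 — total 2086
10–19: 8550 × 0.975 = 8336
20–29: 3700 × 0.961 = 3556
30–39: 6600 × 0.958 = 6323
40–49: 2850 × 0.966 = 2753
50+: 5300 × 0.956 + 2450 × 0.372 = 5067 + 911 = 5978
Giving 2086 / 8336 / 3556 / 6323 / 2753 / 5978.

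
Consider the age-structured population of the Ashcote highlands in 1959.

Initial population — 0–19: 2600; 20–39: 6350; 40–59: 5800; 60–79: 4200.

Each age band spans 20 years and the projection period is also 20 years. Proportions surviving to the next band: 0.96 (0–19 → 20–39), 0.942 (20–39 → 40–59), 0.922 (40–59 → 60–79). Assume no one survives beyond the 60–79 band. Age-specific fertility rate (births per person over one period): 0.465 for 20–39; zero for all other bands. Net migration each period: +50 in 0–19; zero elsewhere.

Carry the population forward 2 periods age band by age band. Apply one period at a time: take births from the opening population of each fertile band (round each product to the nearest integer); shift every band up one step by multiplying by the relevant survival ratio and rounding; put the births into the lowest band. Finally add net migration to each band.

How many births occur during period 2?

1161

Period 1:
Births: 6350 × 0.465 = 2953
20–39: 2600 × 0.96 = 2496
40–59: 6350 × 0.942 = 5982
60–79: 5800 × 0.922 = 5348
Net migration: 0–19 + 50 → 3003
→ [3003, 2496, 5982, 5348]
Period 2:
Births: 2496 × 0.465 = 1161
20–39: 3003 × 0.96 = 2883
40–59: 2496 × 0.942 = 2351
60–79: 5982 × 0.922 = 5515
Net migration: 0–19 + 50 → 1211
→ [1211, 2883, 2351, 5515]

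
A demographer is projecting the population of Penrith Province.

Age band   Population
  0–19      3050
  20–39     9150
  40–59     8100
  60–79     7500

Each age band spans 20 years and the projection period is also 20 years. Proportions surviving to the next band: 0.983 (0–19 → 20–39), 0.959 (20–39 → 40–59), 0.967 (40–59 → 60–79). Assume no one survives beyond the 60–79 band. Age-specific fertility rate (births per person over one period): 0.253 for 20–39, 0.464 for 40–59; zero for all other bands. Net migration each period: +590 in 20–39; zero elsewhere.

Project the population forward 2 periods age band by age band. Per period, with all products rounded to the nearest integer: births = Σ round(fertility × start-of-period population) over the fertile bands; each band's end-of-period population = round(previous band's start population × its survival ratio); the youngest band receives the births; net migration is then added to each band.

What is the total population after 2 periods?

Period 1:
Births: 9150 * 0.253 = 2315  |  8100 * 0.464 = 3758 ⇒ total 6073
20–39: 3050 * 0.983 = 2998
40–59: 9150 * 0.959 = 8775
60–79: 8100 * 0.967 = 7833
Net migration: 20–39 + 590 → 3588
Population now: 0–19=6073, 20–39=3588, 40–59=8775, 60–79=7833
Period 2:
Births: 3588 * 0.253 = 908  |  8775 * 0.464 = 4072 ⇒ total 4980
20–39: 6073 * 0.983 = 5970
40–59: 3588 * 0.959 = 3441
60–79: 8775 * 0.967 = 8485
Net migration: 20–39 + 590 → 6560
Population now: 0–19=4980, 20–39=6560, 40–59=3441, 60–79=8485
Total after period 2: 4980 + 6560 + 3441 + 8485 = 23466

23466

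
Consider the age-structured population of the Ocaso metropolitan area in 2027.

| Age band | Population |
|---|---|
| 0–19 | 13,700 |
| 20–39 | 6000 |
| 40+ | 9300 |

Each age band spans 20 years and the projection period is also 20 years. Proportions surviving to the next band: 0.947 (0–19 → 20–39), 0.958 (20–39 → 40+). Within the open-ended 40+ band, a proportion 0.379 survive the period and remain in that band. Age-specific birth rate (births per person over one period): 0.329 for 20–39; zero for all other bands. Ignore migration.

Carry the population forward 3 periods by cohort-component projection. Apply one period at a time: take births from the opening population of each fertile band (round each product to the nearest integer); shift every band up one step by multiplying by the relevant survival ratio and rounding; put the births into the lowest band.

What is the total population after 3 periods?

12490

Period 1:
Births: 6000 × 0.329 = 1974
20–39: 13700 × 0.947 = 12974
40+: 6000 × 0.958 + 9300 × 0.379 = 5748 + 3525 = 9273
→ [1974, 12974, 9273]
Period 2:
Births: 12974 × 0.329 = 4268
20–39: 1974 × 0.947 = 1869
40+: 12974 × 0.958 + 9273 × 0.379 = 12429 + 3514 = 15943
→ [4268, 1869, 15943]
Period 3:
Births: 1869 × 0.329 = 615
20–39: 4268 × 0.947 = 4042
40+: 1869 × 0.958 + 15943 × 0.379 = 1791 + 6042 = 7833
→ [615, 4042, 7833]
Total after period 3: 615 + 4042 + 7833 = 12490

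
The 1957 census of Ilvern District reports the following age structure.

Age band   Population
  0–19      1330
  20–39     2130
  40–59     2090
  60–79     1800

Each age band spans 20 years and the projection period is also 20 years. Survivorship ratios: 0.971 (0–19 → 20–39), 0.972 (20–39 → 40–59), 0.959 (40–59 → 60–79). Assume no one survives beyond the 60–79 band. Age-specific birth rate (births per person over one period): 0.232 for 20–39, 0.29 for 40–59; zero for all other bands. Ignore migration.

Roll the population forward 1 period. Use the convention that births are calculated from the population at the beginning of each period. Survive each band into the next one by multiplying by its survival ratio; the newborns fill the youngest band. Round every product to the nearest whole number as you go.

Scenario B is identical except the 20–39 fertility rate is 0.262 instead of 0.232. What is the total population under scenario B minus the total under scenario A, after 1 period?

64

Let band 1 be 0–19 through band 4 = 60–79.
Period 1:
Births: 2130 * 0.232 = 494  |  2090 * 0.29 = 606 ⇒ total 1100
Band 2: 1330 * 0.971 = 1291
Band 3: 2130 * 0.972 = 2070
Band 4: 2090 * 0.959 = 2004
→ [1100, 1291, 2070, 2004]
Scenario A total after 1 period: 6465
Scenario B projection —
Period 1:
Births: 2130 * 0.262 = 558  |  2090 * 0.29 = 606 ⇒ total 1164
Band 2: 1330 * 0.971 = 1291
Band 3: 2130 * 0.972 = 2070
Band 4: 2090 * 0.959 = 2004
→ [1164, 1291, 2070, 2004]
Scenario B total after 1 period: 6529
Difference B − A = 6529 − 6465 = 64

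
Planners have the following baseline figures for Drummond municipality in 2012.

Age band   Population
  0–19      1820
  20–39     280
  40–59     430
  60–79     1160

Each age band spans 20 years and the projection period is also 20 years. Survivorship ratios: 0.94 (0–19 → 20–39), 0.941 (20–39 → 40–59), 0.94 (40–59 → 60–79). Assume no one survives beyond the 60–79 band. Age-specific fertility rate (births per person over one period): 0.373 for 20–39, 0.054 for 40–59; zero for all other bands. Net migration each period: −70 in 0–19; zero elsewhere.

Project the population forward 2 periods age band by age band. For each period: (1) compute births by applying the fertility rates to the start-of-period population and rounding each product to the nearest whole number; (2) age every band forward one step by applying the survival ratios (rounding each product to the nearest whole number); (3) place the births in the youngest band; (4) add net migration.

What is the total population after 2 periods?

2493

Numbering the groups 1..4 from youngest to oldest:
After projecting period 1:
Births: 280 × 0.373 = 104, 430 × 0.054 = 23 — total 127
Group 2: 1820 × 0.94 = 1711
Group 3: 280 × 0.941 = 263
Group 4: 430 × 0.94 = 404
Net migration: Group 1 − 70 → 57
→ [57, 1711, 263, 404]
After projecting period 2:
Births: 1711 × 0.373 = 638, 263 × 0.054 = 14 — total 652
Group 2: 57 × 0.94 = 54
Group 3: 1711 × 0.941 = 1610
Group 4: 263 × 0.94 = 247
Net migration: Group 1 − 70 → 582
→ [582, 54, 1610, 247]
Total after period 2: 582 + 54 + 1610 + 247 = 2493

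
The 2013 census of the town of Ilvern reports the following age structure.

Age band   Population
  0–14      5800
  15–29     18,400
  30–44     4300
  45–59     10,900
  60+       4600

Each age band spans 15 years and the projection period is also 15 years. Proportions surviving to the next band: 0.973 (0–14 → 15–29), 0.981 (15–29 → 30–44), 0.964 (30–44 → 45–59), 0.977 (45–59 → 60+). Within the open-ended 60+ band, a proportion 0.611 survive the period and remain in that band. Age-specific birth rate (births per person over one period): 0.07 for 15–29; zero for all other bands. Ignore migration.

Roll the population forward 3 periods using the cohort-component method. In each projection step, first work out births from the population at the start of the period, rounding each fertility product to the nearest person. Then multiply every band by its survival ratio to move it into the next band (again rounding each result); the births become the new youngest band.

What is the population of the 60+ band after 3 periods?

After projecting period 1:
Births: 18400 × 0.07 = 1288
15–29: 5800 × 0.973 = 5643
30–44: 18400 × 0.981 = 18050
45–59: 4300 × 0.964 = 4145
60+: 10900 × 0.977 + 4600 × 0.611 = 10649 + 2811 = 13460
End of period: [1288, 5643, 18050, 4145, 13460]
After projecting period 2:
Births: 5643 × 0.07 = 395
15–29: 1288 × 0.973 = 1253
30–44: 5643 × 0.981 = 5536
45–59: 18050 × 0.964 = 17400
60+: 4145 × 0.977 + 13460 × 0.611 = 4050 + 8224 = 12274
End of period: [395, 1253, 5536, 17400, 12274]
After projecting period 3:
Births: 1253 × 0.07 = 88
15–29: 395 × 0.973 = 384
30–44: 1253 × 0.981 = 1229
45–59: 5536 × 0.964 = 5337
60+: 17400 × 0.977 + 12274 × 0.611 = 17000 + 7499 = 24499
End of period: [88, 384, 1229, 5337, 24499]

24499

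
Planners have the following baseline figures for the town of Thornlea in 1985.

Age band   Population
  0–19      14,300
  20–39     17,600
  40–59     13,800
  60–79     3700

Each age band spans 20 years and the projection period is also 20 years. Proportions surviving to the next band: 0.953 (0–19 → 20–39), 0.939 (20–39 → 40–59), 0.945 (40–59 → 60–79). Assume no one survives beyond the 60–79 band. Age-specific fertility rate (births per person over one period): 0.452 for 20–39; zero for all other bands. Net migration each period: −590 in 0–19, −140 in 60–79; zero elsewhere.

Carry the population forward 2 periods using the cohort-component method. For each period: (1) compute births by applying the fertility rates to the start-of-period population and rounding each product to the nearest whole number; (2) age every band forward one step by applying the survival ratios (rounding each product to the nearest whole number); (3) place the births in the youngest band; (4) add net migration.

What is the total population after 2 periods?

— Period 1 —
Births: 17600 × 0.452 = 7955
20–39: 14300 × 0.953 = 13628
40–59: 17600 × 0.939 = 16526
60–79: 13800 × 0.945 = 13041
Net migration: 0–19 − 590 → 7365; 60–79 − 140 → 12901
End of period: [7365, 13628, 16526, 12901]
— Period 2 —
Births: 13628 × 0.452 = 6160
20–39: 7365 × 0.953 = 7019
40–59: 13628 × 0.939 = 12797
60–79: 16526 × 0.945 = 15617
Net migration: 0–19 − 590 → 5570; 60–79 − 140 → 15477
End of period: [5570, 7019, 12797, 15477]
Total after period 2: 5570 + 7019 + 12797 + 15477 = 40863

40863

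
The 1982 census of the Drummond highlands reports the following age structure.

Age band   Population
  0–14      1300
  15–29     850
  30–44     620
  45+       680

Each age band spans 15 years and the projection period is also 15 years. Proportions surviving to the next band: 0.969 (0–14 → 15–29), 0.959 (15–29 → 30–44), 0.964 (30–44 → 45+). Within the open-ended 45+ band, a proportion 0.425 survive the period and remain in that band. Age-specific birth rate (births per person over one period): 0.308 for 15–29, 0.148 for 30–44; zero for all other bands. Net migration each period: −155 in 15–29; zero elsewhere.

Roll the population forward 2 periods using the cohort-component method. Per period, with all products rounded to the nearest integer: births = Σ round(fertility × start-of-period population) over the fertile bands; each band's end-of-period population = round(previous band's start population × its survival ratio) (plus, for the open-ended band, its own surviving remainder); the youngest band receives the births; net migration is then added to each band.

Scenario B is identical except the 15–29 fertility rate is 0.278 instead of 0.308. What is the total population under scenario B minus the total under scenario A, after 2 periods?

-58

Numbering the groups 1..4 from youngest to oldest:
After projecting period 1:
Births: 850 × 0.308 = 262  |  620 × 0.148 = 92 → 354
Group 2: 1300 × 0.969 = 1260
Group 3: 850 × 0.959 = 815
Group 4: 620 × 0.964 + 680 × 0.425 = 598 + 289 = 887
Net migration: Group 2 − 155 → 1105
→ [354, 1105, 815, 887]
After projecting period 2:
Births: 1105 × 0.308 = 340  |  815 × 0.148 = 121 → 461
Group 2: 354 × 0.969 = 343
Group 3: 1105 × 0.959 = 1060
Group 4: 815 × 0.964 + 887 × 0.425 = 786 + 377 = 1163
Net migration: Group 2 − 155 → 188
→ [461, 188, 1060, 1163]
Scenario A total after 2 periods: 2872
Scenario B projection —
After projecting period 1:
Births: 850 × 0.278 = 236  |  620 × 0.148 = 92 → 328
Group 2: 1300 × 0.969 = 1260
Group 3: 850 × 0.959 = 815
Group 4: 620 × 0.964 + 680 × 0.425 = 598 + 289 = 887
Net migration: Group 2 − 155 → 1105
→ [328, 1105, 815, 887]
After projecting period 2:
Births: 1105 × 0.278 = 307  |  815 × 0.148 = 121 → 428
Group 2: 328 × 0.969 = 318
Group 3: 1105 × 0.959 = 1060
Group 4: 815 × 0.964 + 887 × 0.425 = 786 + 377 = 1163
Net migration: Group 2 − 155 → 163
→ [428, 163, 1060, 1163]
Scenario B total after 2 periods: 2814
Difference B − A = 2814 − 2872 = -58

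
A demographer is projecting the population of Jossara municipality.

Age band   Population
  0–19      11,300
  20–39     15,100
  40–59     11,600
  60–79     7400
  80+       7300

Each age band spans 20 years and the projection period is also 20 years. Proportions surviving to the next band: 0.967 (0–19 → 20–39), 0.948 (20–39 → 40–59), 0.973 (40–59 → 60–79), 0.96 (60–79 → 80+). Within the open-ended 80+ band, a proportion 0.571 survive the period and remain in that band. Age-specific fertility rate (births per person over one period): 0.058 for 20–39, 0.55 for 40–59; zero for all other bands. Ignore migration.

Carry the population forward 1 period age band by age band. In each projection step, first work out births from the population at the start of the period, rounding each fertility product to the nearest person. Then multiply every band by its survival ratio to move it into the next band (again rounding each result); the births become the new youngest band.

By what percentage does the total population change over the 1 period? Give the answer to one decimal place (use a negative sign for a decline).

— Period 1 —
Births: 15100 × 0.058 = 876, 11600 × 0.55 = 6380 ⇒ total 7256
20–39: 11300 × 0.967 = 10927
40–59: 15100 × 0.948 = 14315
60–79: 11600 × 0.973 = 11287
80+: 7400 × 0.96 + 7300 × 0.571 = 7104 + 4168 = 11272
→ [7256, 10927, 14315, 11287, 11272]
Total: 52700 → 55057; change = 2357; percentage change = 4.5%

4.5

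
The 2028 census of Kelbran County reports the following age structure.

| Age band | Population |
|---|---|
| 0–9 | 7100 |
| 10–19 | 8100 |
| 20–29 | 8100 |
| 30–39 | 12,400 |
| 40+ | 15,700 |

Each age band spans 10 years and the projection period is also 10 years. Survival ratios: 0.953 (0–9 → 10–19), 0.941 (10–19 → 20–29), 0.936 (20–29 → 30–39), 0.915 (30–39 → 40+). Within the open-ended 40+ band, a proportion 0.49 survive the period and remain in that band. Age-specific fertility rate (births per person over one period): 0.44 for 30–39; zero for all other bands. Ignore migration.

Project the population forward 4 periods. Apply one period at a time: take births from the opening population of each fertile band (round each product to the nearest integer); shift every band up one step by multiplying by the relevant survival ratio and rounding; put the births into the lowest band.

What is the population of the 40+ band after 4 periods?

Period 1.
Births: 12400 * 0.44 = 5456
10–19: 7100 * 0.953 = 6766
20–29: 8100 * 0.941 = 7622
30–39: 8100 * 0.936 = 7582
40+: 12400 * 0.915 + 15700 * 0.49 = 11346 + 7693 = 19039
→ [5456, 6766, 7622, 7582, 19039]
Period 2.
Births: 7582 * 0.44 = 3336
10–19: 5456 * 0.953 = 5200
20–29: 6766 * 0.941 = 6367
30–39: 7622 * 0.936 = 7134
40+: 7582 * 0.915 + 19039 * 0.49 = 6938 + 9329 = 16267
→ [3336, 5200, 6367, 7134, 16267]
Period 3.
Births: 7134 * 0.44 = 3139
10–19: 3336 * 0.953 = 3179
20–29: 5200 * 0.941 = 4893
30–39: 6367 * 0.936 = 5960
40+: 7134 * 0.915 + 16267 * 0.49 = 6528 + 7971 = 14499
→ [3139, 3179, 4893, 5960, 14499]
Period 4.
Births: 5960 * 0.44 = 2622
10–19: 3139 * 0.953 = 2991
20–29: 3179 * 0.941 = 2991
30–39: 4893 * 0.936 = 4580
40+: 5960 * 0.915 + 14499 * 0.49 = 5453 + 7105 = 12558
→ [2622, 2991, 2991, 4580, 12558]

12558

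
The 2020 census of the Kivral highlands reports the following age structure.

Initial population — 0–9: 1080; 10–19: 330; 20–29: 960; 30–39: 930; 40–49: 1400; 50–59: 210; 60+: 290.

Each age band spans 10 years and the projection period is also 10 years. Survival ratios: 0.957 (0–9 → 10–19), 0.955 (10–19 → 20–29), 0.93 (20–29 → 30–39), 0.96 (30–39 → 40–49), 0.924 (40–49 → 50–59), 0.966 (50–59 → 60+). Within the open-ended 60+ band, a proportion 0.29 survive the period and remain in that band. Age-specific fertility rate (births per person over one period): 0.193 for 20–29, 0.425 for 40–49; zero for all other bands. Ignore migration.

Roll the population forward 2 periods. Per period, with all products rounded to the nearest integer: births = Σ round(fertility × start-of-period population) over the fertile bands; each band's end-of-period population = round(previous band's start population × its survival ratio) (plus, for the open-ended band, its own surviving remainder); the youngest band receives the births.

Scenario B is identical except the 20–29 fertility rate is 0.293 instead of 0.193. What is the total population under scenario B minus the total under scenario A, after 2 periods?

123

— Period 1 —
Births: 960 * 0.193 = 185 ; 1400 * 0.425 = 595 — total 780
10–19: 1080 * 0.957 = 1034
20–29: 330 * 0.955 = 315
30–39: 960 * 0.93 = 893
40–49: 930 * 0.96 = 893
50–59: 1400 * 0.924 = 1294
60+: 210 * 0.966 + 290 * 0.29 = 203 + 84 = 287
End of period: [780, 1034, 315, 893, 893, 1294, 287]
— Period 2 —
Births: 315 * 0.193 = 61 ; 893 * 0.425 = 380 — total 441
10–19: 780 * 0.957 = 746
20–29: 1034 * 0.955 = 987
30–39: 315 * 0.93 = 293
40–49: 893 * 0.96 = 857
50–59: 893 * 0.924 = 825
60+: 1294 * 0.966 + 287 * 0.29 = 1250 + 83 = 1333
End of period: [441, 746, 987, 293, 857, 825, 1333]
Scenario A total after 2 periods: 5482
Scenario B projection —
— Period 1 —
Births: 960 * 0.293 = 281 ; 1400 * 0.425 = 595 — total 876
10–19: 1080 * 0.957 = 1034
20–29: 330 * 0.955 = 315
30–39: 960 * 0.93 = 893
40–49: 930 * 0.96 = 893
50–59: 1400 * 0.924 = 1294
60+: 210 * 0.966 + 290 * 0.29 = 203 + 84 = 287
End of period: [876, 1034, 315, 893, 893, 1294, 287]
— Period 2 —
Births: 315 * 0.293 = 92 ; 893 * 0.425 = 380 — total 472
10–19: 876 * 0.957 = 838
20–29: 1034 * 0.955 = 987
30–39: 315 * 0.93 = 293
40–49: 893 * 0.96 = 857
50–59: 893 * 0.924 = 825
60+: 1294 * 0.966 + 287 * 0.29 = 1250 + 83 = 1333
End of period: [472, 838, 987, 293, 857, 825, 1333]
Scenario B total after 2 periods: 5605
Difference B − A = 5605 − 5482 = 123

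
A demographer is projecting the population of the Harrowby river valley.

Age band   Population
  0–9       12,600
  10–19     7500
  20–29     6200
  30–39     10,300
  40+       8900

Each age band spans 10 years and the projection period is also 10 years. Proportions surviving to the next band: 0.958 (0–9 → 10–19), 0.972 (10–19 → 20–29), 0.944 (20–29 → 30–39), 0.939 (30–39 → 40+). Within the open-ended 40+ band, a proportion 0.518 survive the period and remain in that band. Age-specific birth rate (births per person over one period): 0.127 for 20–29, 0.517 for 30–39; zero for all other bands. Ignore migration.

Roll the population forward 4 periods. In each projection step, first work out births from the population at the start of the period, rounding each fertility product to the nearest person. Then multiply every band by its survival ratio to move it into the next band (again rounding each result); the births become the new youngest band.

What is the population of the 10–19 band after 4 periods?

Let group 1 be 0–9 through group 5 = 40+.
After projecting period 1:
Births: 6200 × 0.127 = 787  |  10300 × 0.517 = 5325 ⇒ total 6112
Group 2: 12600 × 0.958 = 12071
Group 3: 7500 × 0.972 = 7290
Group 4: 6200 × 0.944 = 5853
Group 5: 10300 × 0.939 + 8900 × 0.518 = 9672 + 4610 = 14282
Population now: 0–9=6112, 10–19=12071, 20–29=7290, 30–39=5853, 40+=14282
After projecting period 2:
Births: 7290 × 0.127 = 926  |  5853 × 0.517 = 3026 ⇒ total 3952
Group 2: 6112 × 0.958 = 5855
Group 3: 12071 × 0.972 = 11733
Group 4: 7290 × 0.944 = 6882
Group 5: 5853 × 0.939 + 14282 × 0.518 = 5496 + 7398 = 12894
Population now: 0–9=3952, 10–19=5855, 20–29=11733, 30–39=6882, 40+=12894
After projecting period 3:
Births: 11733 × 0.127 = 1490  |  6882 × 0.517 = 3558 ⇒ total 5048
Group 2: 3952 × 0.958 = 3786
Group 3: 5855 × 0.972 = 5691
Group 4: 11733 × 0.944 = 11076
Group 5: 6882 × 0.939 + 12894 × 0.518 = 6462 + 6679 = 13141
Population now: 0–9=5048, 10–19=3786, 20–29=5691, 30–39=11076, 40+=13141
After projecting period 4:
Births: 5691 × 0.127 = 723  |  11076 × 0.517 = 5726 ⇒ total 6449
Group 2: 5048 × 0.958 = 4836
Group 3: 3786 × 0.972 = 3680
Group 4: 5691 × 0.944 = 5372
Group 5: 11076 × 0.939 + 13141 × 0.518 = 10400 + 6807 = 17207
Population now: 0–9=6449, 10–19=4836, 20–29=3680, 30–39=5372, 40+=17207

4836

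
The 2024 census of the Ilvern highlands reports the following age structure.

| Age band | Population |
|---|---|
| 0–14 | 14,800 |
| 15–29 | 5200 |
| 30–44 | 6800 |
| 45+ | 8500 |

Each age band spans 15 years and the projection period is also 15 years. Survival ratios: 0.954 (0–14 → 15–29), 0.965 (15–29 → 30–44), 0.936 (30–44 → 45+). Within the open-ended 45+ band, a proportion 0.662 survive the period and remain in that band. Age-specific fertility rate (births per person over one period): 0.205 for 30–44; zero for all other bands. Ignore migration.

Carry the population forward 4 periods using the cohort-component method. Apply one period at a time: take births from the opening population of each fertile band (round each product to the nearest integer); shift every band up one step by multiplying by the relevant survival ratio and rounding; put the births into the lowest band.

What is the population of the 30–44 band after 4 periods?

948

Let group 1 be 0–14 through group 4 = 45+.
Period 1:
Births: 6800 × 0.205 = 1394
Group 2: 14800 × 0.954 = 14119
Group 3: 5200 × 0.965 = 5018
Group 4: 6800 × 0.936 + 8500 × 0.662 = 6365 + 5627 = 11992
End of period: [1394, 14119, 5018, 11992]
Period 2:
Births: 5018 × 0.205 = 1029
Group 2: 1394 × 0.954 = 1330
Group 3: 14119 × 0.965 = 13625
Group 4: 5018 × 0.936 + 11992 × 0.662 = 4697 + 7939 = 12636
End of period: [1029, 1330, 13625, 12636]
Period 3:
Births: 13625 × 0.205 = 2793
Group 2: 1029 × 0.954 = 982
Group 3: 1330 × 0.965 = 1283
Group 4: 13625 × 0.936 + 12636 × 0.662 = 12753 + 8365 = 21118
End of period: [2793, 982, 1283, 21118]
Period 4:
Births: 1283 × 0.205 = 263
Group 2: 2793 × 0.954 = 2665
Group 3: 982 × 0.965 = 948
Group 4: 1283 × 0.936 + 21118 × 0.662 = 1201 + 13980 = 15181
End of period: [263, 2665, 948, 15181]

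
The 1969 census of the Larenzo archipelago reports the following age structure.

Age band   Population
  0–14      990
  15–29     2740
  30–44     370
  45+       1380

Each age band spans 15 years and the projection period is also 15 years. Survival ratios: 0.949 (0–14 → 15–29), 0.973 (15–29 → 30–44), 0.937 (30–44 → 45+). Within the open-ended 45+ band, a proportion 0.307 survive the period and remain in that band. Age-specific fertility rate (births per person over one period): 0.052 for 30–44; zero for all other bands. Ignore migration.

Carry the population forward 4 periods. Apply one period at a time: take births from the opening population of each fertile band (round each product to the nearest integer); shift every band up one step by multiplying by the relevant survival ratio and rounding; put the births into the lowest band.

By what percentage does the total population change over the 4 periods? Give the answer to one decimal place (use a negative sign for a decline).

Period 1:
Births: 370 × 0.052 = 19
15–29: 990 × 0.949 = 940
30–44: 2740 × 0.973 = 2666
45+: 370 × 0.937 + 1380 × 0.307 = 347 + 424 = 771
Giving 19 / 940 / 2666 / 771.
Period 2:
Births: 2666 × 0.052 = 139
15–29: 19 × 0.949 = 18
30–44: 940 × 0.973 = 915
45+: 2666 × 0.937 + 771 × 0.307 = 2498 + 237 = 2735
Giving 139 / 18 / 915 / 2735.
Period 3:
Births: 915 × 0.052 = 48
15–29: 139 × 0.949 = 132
30–44: 18 × 0.973 = 18
45+: 915 × 0.937 + 2735 × 0.307 = 857 + 840 = 1697
Giving 48 / 132 / 18 / 1697.
Period 4:
Births: 18 × 0.052 = 1
15–29: 48 × 0.949 = 46
30–44: 132 × 0.973 = 128
45+: 18 × 0.937 + 1697 × 0.307 = 17 + 521 = 538
Giving 1 / 46 / 128 / 538.
Total: 5480 → 713; change = -4767; percentage change = -87.0%

-87.0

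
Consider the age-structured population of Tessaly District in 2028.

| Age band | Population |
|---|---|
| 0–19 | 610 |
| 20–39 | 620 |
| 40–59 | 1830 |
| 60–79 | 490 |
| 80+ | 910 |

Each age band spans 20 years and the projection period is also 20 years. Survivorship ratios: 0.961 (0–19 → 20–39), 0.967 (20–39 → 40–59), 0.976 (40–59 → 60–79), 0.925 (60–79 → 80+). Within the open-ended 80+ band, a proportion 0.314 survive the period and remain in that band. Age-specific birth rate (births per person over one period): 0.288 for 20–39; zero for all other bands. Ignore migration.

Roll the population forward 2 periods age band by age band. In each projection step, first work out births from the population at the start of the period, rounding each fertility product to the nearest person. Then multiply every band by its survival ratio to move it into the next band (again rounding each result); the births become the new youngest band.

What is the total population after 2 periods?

(Bands numbered youngest = 1 to oldest = 5.)
Period 1.
Births: 620 × 0.288 = 179
Band 2: 610 × 0.961 = 586
Band 3: 620 × 0.967 = 600
Band 4: 1830 × 0.976 = 1786
Band 5: 490 × 0.925 + 910 × 0.314 = 453 + 286 = 739
→ [179, 586, 600, 1786, 739]
Period 2.
Births: 586 × 0.288 = 169
Band 2: 179 × 0.961 = 172
Band 3: 586 × 0.967 = 567
Band 4: 600 × 0.976 = 586
Band 5: 1786 × 0.925 + 739 × 0.314 = 1652 + 232 = 1884
→ [169, 172, 567, 586, 1884]
Total after period 2: 169 + 172 + 567 + 586 + 1884 = 3378

3378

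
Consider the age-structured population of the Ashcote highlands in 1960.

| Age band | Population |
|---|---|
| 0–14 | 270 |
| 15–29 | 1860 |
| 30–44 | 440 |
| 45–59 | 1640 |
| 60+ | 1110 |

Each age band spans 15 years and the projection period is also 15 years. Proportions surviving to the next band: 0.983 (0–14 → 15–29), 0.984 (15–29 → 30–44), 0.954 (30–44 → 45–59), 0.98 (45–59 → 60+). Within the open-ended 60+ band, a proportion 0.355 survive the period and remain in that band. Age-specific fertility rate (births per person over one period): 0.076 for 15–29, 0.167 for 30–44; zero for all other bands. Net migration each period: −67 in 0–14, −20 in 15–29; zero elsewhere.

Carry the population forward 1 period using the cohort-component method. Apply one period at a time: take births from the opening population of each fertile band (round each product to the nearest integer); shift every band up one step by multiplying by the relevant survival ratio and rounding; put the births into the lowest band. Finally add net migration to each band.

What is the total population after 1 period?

4643

Period 1:
Births: 1860 × 0.076 = 141, 440 × 0.167 = 73 — total 214
15–29: 270 × 0.983 = 265
30–44: 1860 × 0.984 = 1830
45–59: 440 × 0.954 = 420
60+: 1640 × 0.98 + 1110 × 0.355 = 1607 + 394 = 2001
Net migration: 0–14 − 67 → 147; 15–29 − 20 → 245
→ [147, 245, 1830, 420, 2001]
Total after period 1: 147 + 245 + 1830 + 420 + 2001 = 4643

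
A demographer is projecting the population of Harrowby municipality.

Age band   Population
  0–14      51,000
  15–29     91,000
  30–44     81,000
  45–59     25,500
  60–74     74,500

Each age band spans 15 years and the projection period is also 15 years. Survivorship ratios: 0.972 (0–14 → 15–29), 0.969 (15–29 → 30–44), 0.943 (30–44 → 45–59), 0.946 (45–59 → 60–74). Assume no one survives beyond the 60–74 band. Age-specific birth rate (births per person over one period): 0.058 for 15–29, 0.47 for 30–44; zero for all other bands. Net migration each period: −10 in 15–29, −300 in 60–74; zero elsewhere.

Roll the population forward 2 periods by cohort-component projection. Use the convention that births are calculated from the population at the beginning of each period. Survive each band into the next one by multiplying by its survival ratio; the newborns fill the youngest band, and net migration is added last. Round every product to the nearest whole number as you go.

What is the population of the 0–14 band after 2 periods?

44319

[period 1]
Births: 91000 × 0.058 = 5278, 81000 × 0.47 = 38070 → total 43348
15–29: 51000 × 0.972 = 49572
30–44: 91000 × 0.969 = 88179
45–59: 81000 × 0.943 = 76383
60–74: 25500 × 0.946 = 24123
Net migration: 15–29 − 10 → 49562; 60–74 − 300 → 23823
Giving 43348 / 49562 / 88179 / 76383 / 23823.
[period 2]
Births: 49562 × 0.058 = 2875, 88179 × 0.47 = 41444 → total 44319
15–29: 43348 × 0.972 = 42134
30–44: 49562 × 0.969 = 48026
45–59: 88179 × 0.943 = 83153
60–74: 76383 × 0.946 = 72258
Net migration: 15–29 − 10 → 42124; 60–74 − 300 → 71958
Giving 44319 / 42124 / 48026 / 83153 / 71958.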